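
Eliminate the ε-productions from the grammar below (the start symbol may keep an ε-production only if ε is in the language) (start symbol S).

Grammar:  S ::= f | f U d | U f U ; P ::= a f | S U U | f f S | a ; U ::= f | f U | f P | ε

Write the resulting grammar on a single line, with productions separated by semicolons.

Nullable nonterminals: {U}.
ε ∉ L(G), so no ε-production is kept.
For each production, add variants omitting each subset of nullable occurrences: S → f U d gives f U d | f d. S → U f U gives U f U | U f | f U. P → S U U gives S U U | S U | S.

S ::= f | f U d | f d | U f U | U f | f U; P ::= a f | S U U | S U | S | f f S | a; U ::= f | f U | f P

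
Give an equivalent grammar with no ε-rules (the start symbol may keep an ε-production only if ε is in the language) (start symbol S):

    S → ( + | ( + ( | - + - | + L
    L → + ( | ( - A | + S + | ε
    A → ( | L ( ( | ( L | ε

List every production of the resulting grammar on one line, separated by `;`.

S → ( + | ( + ( | - + - | + L | +; L → + ( | ( - A | ( - | + S +; A → ( | L ( ( | ( ( | ( L

Nullable set = {A, L}.
ε ∉ L(G), so no ε-production is kept.
Expand every rule over subsets of its nullable positions: S → + L gives + L | +. L → ( - A gives ( - A | ( -. A → L ( ( gives L ( ( | ( (.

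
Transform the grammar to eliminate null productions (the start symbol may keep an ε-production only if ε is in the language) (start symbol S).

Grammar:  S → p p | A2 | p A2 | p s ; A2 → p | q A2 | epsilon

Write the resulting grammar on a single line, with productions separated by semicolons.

Nullable set = {A2, S}.
ε ∈ L(G) since S is nullable, so keep S → ε.
Expand every rule over subsets of its nullable positions: S → p A2 gives p A2 | p. A2 → q A2 gives q A2 | q.

S → p p | A2 | p A2 | p | p s | epsilon; A2 → p | q A2 | q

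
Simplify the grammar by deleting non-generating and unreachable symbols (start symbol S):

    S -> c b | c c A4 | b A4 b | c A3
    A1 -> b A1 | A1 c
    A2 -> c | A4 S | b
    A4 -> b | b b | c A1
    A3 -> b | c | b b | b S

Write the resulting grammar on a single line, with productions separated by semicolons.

Generating nonterminals: {A2, A3, A4, S}.
Reachable from S after that: {A3, A4, S}.
Removed useless symbols: {A1, A2} and every production mentioning them.

S -> c b | c c A4 | b A4 b | c A3; A4 -> b | b b; A3 -> b | c | b b | b S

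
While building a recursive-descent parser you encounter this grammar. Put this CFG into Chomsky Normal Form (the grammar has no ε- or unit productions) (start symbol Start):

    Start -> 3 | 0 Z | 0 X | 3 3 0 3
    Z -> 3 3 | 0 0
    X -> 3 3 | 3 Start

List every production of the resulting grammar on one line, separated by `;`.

Introduce a nonterminal for each terminal appearing in a rule of length ≥ 2: X1 → 0, X2 → 3.
Binarize each right-hand side of length ≥ 3 by chaining fresh nonterminals (Y1, Y2, …): affected rules were Start → X2 X2 X1 X2.

Start -> 3 | X1 Z | X1 X | X2 Y1; Z -> X2 X2 | X1 X1; X -> X2 X2 | X2 Start; X1 -> 0; X2 -> 3; Y1 -> X2 Y2; Y2 -> X1 X2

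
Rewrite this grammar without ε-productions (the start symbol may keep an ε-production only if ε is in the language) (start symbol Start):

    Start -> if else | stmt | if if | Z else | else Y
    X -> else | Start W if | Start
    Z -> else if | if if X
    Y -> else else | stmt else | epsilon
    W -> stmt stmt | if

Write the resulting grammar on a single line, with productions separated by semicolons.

Nullable set = {Y}.
ε ∉ L(G), so no ε-production is kept.
Add the nullable-subset variants: Start → else Y gives else Y | else.

Start -> if else | stmt | if if | Z else | else Y | else; X -> else | Start W if | Start; Z -> else if | if if X; Y -> else else | stmt else; W -> stmt stmt | if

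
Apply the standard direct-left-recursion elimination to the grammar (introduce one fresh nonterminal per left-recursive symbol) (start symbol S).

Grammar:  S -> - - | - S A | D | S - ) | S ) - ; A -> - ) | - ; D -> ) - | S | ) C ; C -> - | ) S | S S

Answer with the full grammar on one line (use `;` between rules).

S -> - - S' | - S A S' | D S'; A -> - ) | -; D -> ) - | S | ) C; C -> - | ) S | S S; S' -> - ) S' | ) - S' | eps

S is directly left-recursive.
For S: α = {- ), ) -}, β = {- -, - S A, D}. Rewrite as S → β S' and S' → α S' | ε.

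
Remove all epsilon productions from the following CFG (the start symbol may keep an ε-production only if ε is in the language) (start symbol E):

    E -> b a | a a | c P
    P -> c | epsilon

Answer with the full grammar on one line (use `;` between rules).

E -> b a | a a | c P | c; P -> c

The nullable symbols are {P}.
ε ∉ L(G), so no ε-production is kept.
Expand every rule over subsets of its nullable positions: E → c P gives c P | c.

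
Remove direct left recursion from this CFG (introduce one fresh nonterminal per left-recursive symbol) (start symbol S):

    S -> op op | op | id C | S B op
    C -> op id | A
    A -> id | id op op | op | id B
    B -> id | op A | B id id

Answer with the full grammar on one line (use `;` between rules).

Left recursion appears on S, B.
For S: α = {B op}, β = {op op, op, id C}. Rewrite as S → β S' and S' → α S' | ε.
For B: α = {id id}, β = {id, op A}. Rewrite as B → β B' and B' → α B' | ε.

S -> op op S' | op S' | id C S'; C -> op id | A; A -> id | id op op | op | id B; B -> id B' | op A B'; S' -> B op S' | epsilon; B' -> id id B' | epsilon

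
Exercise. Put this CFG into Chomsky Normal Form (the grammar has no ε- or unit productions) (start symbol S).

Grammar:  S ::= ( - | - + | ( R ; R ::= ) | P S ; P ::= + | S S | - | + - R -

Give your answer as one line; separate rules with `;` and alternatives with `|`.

Introduce a nonterminal for each terminal appearing in a rule of length ≥ 2: X1 → (, X2 → -, X3 → +.
Binarize each right-hand side of length ≥ 3 by chaining fresh nonterminals (Y1, Y2, …): affected rules were P → X3 X2 R X2.

S ::= X1 X2 | X2 X3 | X1 R; R ::= ) | P S; P ::= + | S S | - | X3 Y1; X1 ::= (; X2 ::= -; X3 ::= +; Y1 ::= X2 Y2; Y2 ::= R X2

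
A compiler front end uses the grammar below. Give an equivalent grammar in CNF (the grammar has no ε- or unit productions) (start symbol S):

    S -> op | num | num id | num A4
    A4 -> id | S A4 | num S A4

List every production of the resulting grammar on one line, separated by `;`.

S -> op | num | X1 X2 | X1 A4; A4 -> id | S A4 | X1 Y1; X1 -> num; X2 -> id; Y1 -> S A4

Introduce a nonterminal for each terminal appearing in a rule of length ≥ 2: X1 → num, X2 → id.
Binarize each right-hand side of length ≥ 3 by chaining fresh nonterminals (Y1, Y2, …): affected rules were A4 → X1 S A4.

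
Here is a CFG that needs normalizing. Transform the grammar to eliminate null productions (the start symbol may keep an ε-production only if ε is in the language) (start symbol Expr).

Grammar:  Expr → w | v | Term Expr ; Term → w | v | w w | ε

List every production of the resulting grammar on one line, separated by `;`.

Nullable nonterminals: {Term}.
ε ∉ L(G), so no ε-production is kept.

Expr → w | v | Term Expr; Term → w | v | w w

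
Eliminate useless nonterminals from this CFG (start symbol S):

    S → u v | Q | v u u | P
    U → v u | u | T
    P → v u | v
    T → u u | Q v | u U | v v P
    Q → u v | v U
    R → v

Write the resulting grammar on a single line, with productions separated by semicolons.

Generating nonterminals: {P, Q, R, S, T, U}.
Reachable from S after that: {P, Q, S, T, U}.
Removed useless symbols: {R} and every production mentioning them.

S → u v | Q | v u u | P; U → v u | u | T; P → v u | v; T → u u | Q v | u U | v v P; Q → u v | v U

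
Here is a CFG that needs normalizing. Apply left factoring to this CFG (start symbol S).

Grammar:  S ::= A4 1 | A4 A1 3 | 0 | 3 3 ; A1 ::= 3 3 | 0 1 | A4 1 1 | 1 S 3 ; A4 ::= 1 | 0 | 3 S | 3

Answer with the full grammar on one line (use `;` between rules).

S ::= 0 | 3 3 | A4 S'; A1 ::= 3 3 | 0 1 | A4 1 1 | 1 S 3; A4 ::= 1 | 0 | 3 A4'; S' ::= 1 | A1 3; A4' ::= S | ε

S has alternatives sharing prefix 'A4': factor to S → A4 S' with S' → 1 | A1 3.
A4 has alternatives sharing prefix '3': factor to A4 → 3 A4' with A4' → S | ε.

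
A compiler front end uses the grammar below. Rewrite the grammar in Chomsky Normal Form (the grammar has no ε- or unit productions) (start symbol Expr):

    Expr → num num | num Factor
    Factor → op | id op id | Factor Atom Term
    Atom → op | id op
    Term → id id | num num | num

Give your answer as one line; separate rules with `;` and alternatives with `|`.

Expr → X1 X1 | X1 Factor; Factor → op | X2 Y1 | Factor Y2; Atom → op | X2 X3; Term → X2 X2 | X1 X1 | num; X1 → num; X2 → id; X3 → op; Y1 → X3 X2; Y2 → Atom Term

Introduce a nonterminal for each terminal appearing in a rule of length ≥ 2: X1 → num, X2 → id, X3 → op.
Binarize each right-hand side of length ≥ 3 by chaining fresh nonterminals (Y1, Y2, …): affected rules were Factor → X2 X3 X2; Factor → Factor Atom Term.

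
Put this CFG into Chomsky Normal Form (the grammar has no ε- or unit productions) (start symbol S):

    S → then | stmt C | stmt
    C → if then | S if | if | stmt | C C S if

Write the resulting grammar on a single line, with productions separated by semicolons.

S → then | X1 C | stmt; C → X2 X3 | S X2 | if | stmt | C Y1; X1 → stmt; X2 → if; X3 → then; Y1 → C Y2; Y2 → S X2

Introduce a nonterminal for each terminal appearing in a rule of length ≥ 2: X1 → stmt, X2 → if, X3 → then.
Binarize each right-hand side of length ≥ 3 by chaining fresh nonterminals (Y1, Y2, …): affected rules were C → C C S X2.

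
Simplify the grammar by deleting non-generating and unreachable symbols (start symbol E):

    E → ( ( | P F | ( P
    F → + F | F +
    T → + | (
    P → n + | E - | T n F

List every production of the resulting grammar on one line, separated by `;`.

Generating nonterminals: {E, P, T}.
Reachable from E after that: {E, P}.
Removed useless symbols: {F, T} and every production mentioning them.

E → ( ( | ( P; P → n + | E -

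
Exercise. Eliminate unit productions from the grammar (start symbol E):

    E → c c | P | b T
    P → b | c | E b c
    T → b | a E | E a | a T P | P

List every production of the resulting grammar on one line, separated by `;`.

Unit pairs: E ⇒* {P}; T ⇒* {P}.
For every A with A ⇒* B via unit rules, add B's non-unit alternatives to A; then delete every rule of the form X → Y.

E → c c | b T | b | c | E b c; P → b | c | E b c; T → b | c | E b c | a E | E a | a T P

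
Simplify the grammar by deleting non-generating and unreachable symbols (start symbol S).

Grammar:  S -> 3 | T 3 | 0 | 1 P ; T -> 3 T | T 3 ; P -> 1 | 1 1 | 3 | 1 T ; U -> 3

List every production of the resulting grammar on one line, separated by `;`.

S -> 3 | 0 | 1 P; P -> 1 | 1 1 | 3

Generating nonterminals: {P, S, U}.
Reachable from S after that: {P, S}.
Removed useless symbols: {T, U} and every production mentioning them.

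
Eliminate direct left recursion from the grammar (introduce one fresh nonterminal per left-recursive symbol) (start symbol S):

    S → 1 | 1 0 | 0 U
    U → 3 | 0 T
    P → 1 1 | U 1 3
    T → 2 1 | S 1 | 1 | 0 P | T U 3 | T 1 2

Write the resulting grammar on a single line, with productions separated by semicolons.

Directly left-recursive nonterminal: T.
For T: α = {U 3, 1 2}, β = {2 1, S 1, 1, 0 P}. Rewrite as T → β T' and T' → α T' | ε.

S → 1 | 1 0 | 0 U; U → 3 | 0 T; P → 1 1 | U 1 3; T → 2 1 T' | S 1 T' | 1 T' | 0 P T'; T' → U 3 T' | 1 2 T' | eps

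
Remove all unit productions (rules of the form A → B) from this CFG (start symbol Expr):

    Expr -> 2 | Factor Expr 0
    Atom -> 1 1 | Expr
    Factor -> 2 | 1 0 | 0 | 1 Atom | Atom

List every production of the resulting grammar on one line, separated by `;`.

Expr -> 2 | Factor Expr 0; Atom -> 1 1 | 2 | Factor Expr 0; Factor -> 1 1 | 2 | 1 0 | 0 | 1 Atom | Factor Expr 0

Unit pairs: Atom ⇒* {Expr}; Factor ⇒* {Atom, Expr}.
Replace each nonterminal's rules with the union of the non-unit rules of every nonterminal it unit-derives.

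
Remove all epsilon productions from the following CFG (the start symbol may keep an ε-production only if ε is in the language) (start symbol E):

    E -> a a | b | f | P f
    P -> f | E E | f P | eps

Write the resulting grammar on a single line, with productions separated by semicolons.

E -> a a | b | f | P f; P -> f | E E | f P

Nullable nonterminals: {P}.
ε ∉ L(G), so no ε-production is kept.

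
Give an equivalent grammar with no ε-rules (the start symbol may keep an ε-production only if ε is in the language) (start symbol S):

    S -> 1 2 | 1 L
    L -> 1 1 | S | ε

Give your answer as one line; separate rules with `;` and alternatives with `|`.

Nullable nonterminals: {L}.
ε ∉ L(G), so no ε-production is kept.
Expand every rule over subsets of its nullable positions: S → 1 L gives 1 L | 1.

S -> 1 2 | 1 L | 1; L -> 1 1 | S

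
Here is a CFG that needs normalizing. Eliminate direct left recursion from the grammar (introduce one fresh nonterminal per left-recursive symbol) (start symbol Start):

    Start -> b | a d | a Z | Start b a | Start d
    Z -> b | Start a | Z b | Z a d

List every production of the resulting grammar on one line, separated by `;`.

Left recursion appears on Start, Z.
For Start: α = {b a, d}, β = {b, a d, a Z}. Rewrite as Start → β Start1 and Start1 → α Start1 | ε.
For Z: α = {b, a d}, β = {b, Start a}. Rewrite as Z → β Z1 and Z1 → α Z1 | ε.

Start -> b Start1 | a d Start1 | a Z Start1; Z -> b Z1 | Start a Z1; Start1 -> b a Start1 | d Start1 | ε; Z1 -> b Z1 | a d Z1 | ε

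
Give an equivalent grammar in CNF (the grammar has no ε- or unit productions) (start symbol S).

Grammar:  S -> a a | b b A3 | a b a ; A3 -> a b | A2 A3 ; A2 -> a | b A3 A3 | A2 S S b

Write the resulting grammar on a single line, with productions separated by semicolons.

Introduce a nonterminal for each terminal appearing in a rule of length ≥ 2: X1 → a, X2 → b.
Binarize each right-hand side of length ≥ 3 by chaining fresh nonterminals (Y1, Y2, …): affected rules were S → X2 X2 A3; S → X1 X2 X1; A2 → X2 A3 A3; A2 → A2 S S X2.

S -> X1 X1 | X2 Y1 | X1 Y2; A3 -> X1 X2 | A2 A3; A2 -> a | X2 Y3 | A2 Y4; X1 -> a; X2 -> b; Y1 -> X2 A3; Y2 -> X2 X1; Y3 -> A3 A3; Y4 -> S Y5; Y5 -> S X2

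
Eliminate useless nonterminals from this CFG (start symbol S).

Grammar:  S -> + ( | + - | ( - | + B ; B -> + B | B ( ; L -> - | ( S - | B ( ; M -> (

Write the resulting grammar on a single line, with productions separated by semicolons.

Generating nonterminals: {L, M, S}.
Reachable from S after that: {S}.
Removed useless symbols: {B, L, M} and every production mentioning them.

S -> + ( | + - | ( -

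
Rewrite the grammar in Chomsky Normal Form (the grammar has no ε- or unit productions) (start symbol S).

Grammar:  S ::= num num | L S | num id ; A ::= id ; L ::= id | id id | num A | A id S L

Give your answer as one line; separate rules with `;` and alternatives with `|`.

S ::= X1 X1 | L S | X1 X2; A ::= id; L ::= id | X2 X2 | X1 A | A Y1; X1 ::= num; X2 ::= id; Y1 ::= X2 Y2; Y2 ::= S L

Introduce a nonterminal for each terminal appearing in a rule of length ≥ 2: X1 → num, X2 → id.
Binarize each right-hand side of length ≥ 3 by chaining fresh nonterminals (Y1, Y2, …): affected rules were L → A X2 S L.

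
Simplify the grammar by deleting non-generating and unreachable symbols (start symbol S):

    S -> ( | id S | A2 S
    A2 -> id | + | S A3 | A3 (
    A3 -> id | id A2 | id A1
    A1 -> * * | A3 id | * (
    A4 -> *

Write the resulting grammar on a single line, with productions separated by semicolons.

Generating nonterminals: {A1, A2, A3, A4, S}.
Reachable from S after that: {A1, A2, A3, S}.
Removed useless symbols: {A4} and every production mentioning them.

S -> ( | id S | A2 S; A2 -> id | + | S A3 | A3 (; A3 -> id | id A2 | id A1; A1 -> * * | A3 id | * (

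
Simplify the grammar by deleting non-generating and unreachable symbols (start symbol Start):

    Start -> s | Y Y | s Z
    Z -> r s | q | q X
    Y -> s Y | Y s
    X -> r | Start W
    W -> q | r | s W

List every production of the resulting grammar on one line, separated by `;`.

Generating nonterminals: {Start, W, X, Z}.
Reachable from Start after that: {Start, W, X, Z}.
Removed useless symbols: {Y} and every production mentioning them.

Start -> s | s Z; Z -> r s | q | q X; X -> r | Start W; W -> q | r | s W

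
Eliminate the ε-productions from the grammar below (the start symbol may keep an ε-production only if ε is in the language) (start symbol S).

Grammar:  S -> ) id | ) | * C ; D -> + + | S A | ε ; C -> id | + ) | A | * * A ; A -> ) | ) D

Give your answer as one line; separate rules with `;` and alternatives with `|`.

The nullable symbols are {D}.
ε ∉ L(G), so no ε-production is kept.

S -> ) id | ) | * C; D -> + + | S A; C -> id | + ) | A | * * A; A -> ) | ) D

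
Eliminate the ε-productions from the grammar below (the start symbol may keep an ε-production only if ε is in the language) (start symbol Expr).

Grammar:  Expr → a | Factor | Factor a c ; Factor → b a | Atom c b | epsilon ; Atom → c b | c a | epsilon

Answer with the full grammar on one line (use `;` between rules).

Expr → a | Factor | Factor a c | a c | ε; Factor → b a | Atom c b | c b; Atom → c b | c a

Nullable set = {Atom, Expr, Factor}.
ε ∈ L(G) since Expr is nullable, so keep Expr → ε.
For each production, add variants omitting each subset of nullable occurrences: Expr → Factor a c gives Factor a c | a c. Factor → Atom c b gives Atom c b | c b.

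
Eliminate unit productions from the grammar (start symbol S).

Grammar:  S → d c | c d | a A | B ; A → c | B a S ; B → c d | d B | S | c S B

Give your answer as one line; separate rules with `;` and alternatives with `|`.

S → c d | d B | c S B | d c | a A; A → c | B a S; B → c d | d B | c S B | d c | a A

Unit pairs: B ⇒* {S}; S ⇒* {B}.
For each unit pair (A, B), copy every non-unit production of B to A, then drop all unit productions.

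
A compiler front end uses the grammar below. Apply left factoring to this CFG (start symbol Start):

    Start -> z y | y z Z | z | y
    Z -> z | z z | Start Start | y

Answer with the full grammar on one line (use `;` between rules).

Start -> z Start1 | y Start2; Z -> Start Start | y | z Z1; Start1 -> y | ε; Start2 -> z Z | ε; Z1 -> ε | z

Start has alternatives sharing prefix 'z': factor to Start → z Start1 with Start1 → y | ε.
Start has alternatives sharing prefix 'y': factor to Start → y Start2 with Start2 → z Z | ε.
Z has alternatives sharing prefix 'z': factor to Z → z Z1 with Z1 → ε | z.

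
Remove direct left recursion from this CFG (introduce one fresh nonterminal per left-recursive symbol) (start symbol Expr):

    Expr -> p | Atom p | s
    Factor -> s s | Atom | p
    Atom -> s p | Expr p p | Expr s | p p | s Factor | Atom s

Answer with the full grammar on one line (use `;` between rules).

Expr -> p | Atom p | s; Factor -> s s | Atom | p; Atom -> s p Atom1 | Expr p p Atom1 | Expr s Atom1 | p p Atom1 | s Factor Atom1; Atom1 -> s Atom1 | ε

Atom is directly left-recursive.
For Atom: α = {s}, β = {s p, Expr p p, Expr s, p p, s Factor}. Rewrite as Atom → β Atom1 and Atom1 → α Atom1 | ε.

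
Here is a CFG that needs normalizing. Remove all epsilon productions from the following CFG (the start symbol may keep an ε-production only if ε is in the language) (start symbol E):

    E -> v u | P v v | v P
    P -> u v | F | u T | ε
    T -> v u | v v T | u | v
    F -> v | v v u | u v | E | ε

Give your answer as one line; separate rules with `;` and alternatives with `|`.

E -> v u | P v v | v v | v P | v; P -> u v | F | u T; T -> v u | v v T | u | v; F -> v | v v u | u v | E

Nullable set = {F, P}.
ε ∉ L(G), so no ε-production is kept.
Expand every rule over subsets of its nullable positions: E → P v v gives P v v | v v. E → v P gives v P | v.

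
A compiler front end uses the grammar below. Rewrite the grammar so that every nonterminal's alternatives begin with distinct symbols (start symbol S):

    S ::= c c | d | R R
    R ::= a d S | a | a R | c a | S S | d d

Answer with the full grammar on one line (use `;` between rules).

R has alternatives sharing prefix 'a': factor to R → a R' with R' → d S | ε | R.

S ::= c c | d | R R; R ::= c a | S S | d d | a R'; R' ::= d S | eps | R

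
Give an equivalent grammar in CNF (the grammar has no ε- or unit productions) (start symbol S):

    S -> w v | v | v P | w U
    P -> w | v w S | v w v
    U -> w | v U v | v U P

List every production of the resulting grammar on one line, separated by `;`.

S -> X1 X2 | v | X2 P | X1 U; P -> w | X2 Y1 | X2 Y2; U -> w | X2 Y3 | X2 Y4; X1 -> w; X2 -> v; Y1 -> X1 S; Y2 -> X1 X2; Y3 -> U X2; Y4 -> U P

Introduce a nonterminal for each terminal appearing in a rule of length ≥ 2: X1 → w, X2 → v.
Binarize each right-hand side of length ≥ 3 by chaining fresh nonterminals (Y1, Y2, …): affected rules were P → X2 X1 S; P → X2 X1 X2; U → X2 U X2; U → X2 U P.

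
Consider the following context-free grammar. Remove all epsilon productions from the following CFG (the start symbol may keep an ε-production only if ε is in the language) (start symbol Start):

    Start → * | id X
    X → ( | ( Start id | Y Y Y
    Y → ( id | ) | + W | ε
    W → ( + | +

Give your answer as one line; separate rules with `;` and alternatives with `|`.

The nullable symbols are {X, Y}.
ε ∉ L(G), so no ε-production is kept.
For each production, add variants omitting each subset of nullable occurrences: Start → id X gives id X | id. X → Y Y Y gives Y Y Y | Y Y | Y.

Start → * | id X | id; X → ( | ( Start id | Y Y Y | Y Y | Y; Y → ( id | ) | + W; W → ( + | +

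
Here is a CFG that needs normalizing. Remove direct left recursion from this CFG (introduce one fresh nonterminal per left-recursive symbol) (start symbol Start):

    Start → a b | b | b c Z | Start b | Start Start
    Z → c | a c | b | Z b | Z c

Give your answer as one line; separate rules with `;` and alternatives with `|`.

Start → a b Start1 | b Start1 | b c Z Start1; Z → c Z1 | a c Z1 | b Z1; Start1 → b Start1 | Start Start1 | ε; Z1 → b Z1 | c Z1 | ε

Directly left-recursive nonterminals: Start, Z.
For Start: α = {b, Start}, β = {a b, b, b c Z}. Rewrite as Start → β Start1 and Start1 → α Start1 | ε.
For Z: α = {b, c}, β = {c, a c, b}. Rewrite as Z → β Z1 and Z1 → α Z1 | ε.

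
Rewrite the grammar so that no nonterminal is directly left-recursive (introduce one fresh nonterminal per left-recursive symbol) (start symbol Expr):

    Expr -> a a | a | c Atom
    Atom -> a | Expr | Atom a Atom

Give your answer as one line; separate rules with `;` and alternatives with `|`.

Directly left-recursive nonterminal: Atom.
For Atom: α = {a Atom}, β = {a, Expr}. Rewrite as Atom → β Atom1 and Atom1 → α Atom1 | ε.

Expr -> a a | a | c Atom; Atom -> a Atom1 | Expr Atom1; Atom1 -> a Atom Atom1 | ε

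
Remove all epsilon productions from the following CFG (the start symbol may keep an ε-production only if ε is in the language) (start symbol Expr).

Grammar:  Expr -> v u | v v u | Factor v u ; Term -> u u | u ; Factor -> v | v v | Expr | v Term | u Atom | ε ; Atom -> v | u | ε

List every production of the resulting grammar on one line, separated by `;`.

Expr -> v u | v v u | Factor v u; Term -> u u | u; Factor -> v | v v | Expr | v Term | u Atom | u; Atom -> v | u

Nullable set = {Atom, Factor}.
ε ∉ L(G), so no ε-production is kept.
Expand every rule over subsets of its nullable positions: Factor → u Atom gives u Atom | u.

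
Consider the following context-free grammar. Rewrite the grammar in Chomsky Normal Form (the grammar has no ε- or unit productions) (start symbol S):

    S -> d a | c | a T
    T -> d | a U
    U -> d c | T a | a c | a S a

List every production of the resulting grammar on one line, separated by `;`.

Introduce a nonterminal for each terminal appearing in a rule of length ≥ 2: X1 → d, X2 → a, X3 → c.
Binarize each right-hand side of length ≥ 3 by chaining fresh nonterminals (Y1, Y2, …): affected rules were U → X2 S X2.

S -> X1 X2 | c | X2 T; T -> d | X2 U; U -> X1 X3 | T X2 | X2 X3 | X2 Y1; X1 -> d; X2 -> a; X3 -> c; Y1 -> S X2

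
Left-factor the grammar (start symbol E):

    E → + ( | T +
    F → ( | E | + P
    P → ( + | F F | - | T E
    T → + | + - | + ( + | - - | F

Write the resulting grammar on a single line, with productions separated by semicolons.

T has alternatives sharing prefix '+': factor to T → + T' with T' → ε | - | ( +.

E → + ( | T +; F → ( | E | + P; P → ( + | F F | - | T E; T → - - | F | + T'; T' → ε | - | ( +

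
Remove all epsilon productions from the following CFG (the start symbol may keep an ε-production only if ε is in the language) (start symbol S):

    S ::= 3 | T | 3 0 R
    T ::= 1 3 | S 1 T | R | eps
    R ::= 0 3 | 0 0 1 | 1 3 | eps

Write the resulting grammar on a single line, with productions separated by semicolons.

S ::= 3 | T | 3 0 R | 3 0 | ε; T ::= 1 3 | S 1 T | S 1 | 1 T | 1 | R; R ::= 0 3 | 0 0 1 | 1 3

The nullable symbols are {R, S, T}.
ε ∈ L(G) since S is nullable, so keep S → ε.
Add the nullable-subset variants: S → 3 0 R gives 3 0 R | 3 0. T → S 1 T gives S 1 T | S 1 | 1 T | 1.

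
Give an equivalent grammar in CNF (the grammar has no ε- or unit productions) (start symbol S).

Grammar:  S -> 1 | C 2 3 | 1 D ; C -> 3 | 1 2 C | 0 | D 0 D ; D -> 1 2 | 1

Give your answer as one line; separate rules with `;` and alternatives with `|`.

S -> 1 | C Y1 | X3 D; C -> 3 | X3 Y2 | 0 | D Y3; D -> X3 X1 | 1; X1 -> 2; X2 -> 3; X3 -> 1; X4 -> 0; Y1 -> X1 X2; Y2 -> X1 C; Y3 -> X4 D

Introduce a nonterminal for each terminal appearing in a rule of length ≥ 2: X1 → 2, X2 → 3, X3 → 1, X4 → 0.
Binarize each right-hand side of length ≥ 3 by chaining fresh nonterminals (Y1, Y2, …): affected rules were S → C X1 X2; C → X3 X1 C; C → D X4 D.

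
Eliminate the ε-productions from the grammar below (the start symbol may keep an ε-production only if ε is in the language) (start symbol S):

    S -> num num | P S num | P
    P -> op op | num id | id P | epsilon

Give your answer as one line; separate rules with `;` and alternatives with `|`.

Nullable nonterminals: {P, S}.
ε ∈ L(G) since S is nullable, so keep S → ε.
Add the nullable-subset variants: S → P S num gives P S num | P num | S num | num. P → id P gives id P | id.

S -> num num | P S num | P num | S num | num | P | ε; P -> op op | num id | id P | id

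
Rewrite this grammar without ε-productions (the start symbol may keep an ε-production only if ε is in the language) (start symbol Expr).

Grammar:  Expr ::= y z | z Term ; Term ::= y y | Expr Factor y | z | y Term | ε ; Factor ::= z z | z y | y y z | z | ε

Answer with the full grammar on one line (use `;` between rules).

Expr ::= y z | z Term | z; Term ::= y y | Expr Factor y | Expr y | z | y Term | y; Factor ::= z z | z y | y y z | z

Nullable set = {Factor, Term}.
ε ∉ L(G), so no ε-production is kept.
Add the nullable-subset variants: Expr → z Term gives z Term | z. Term → Expr Factor y gives Expr Factor y | Expr y. Term → y Term gives y Term | y.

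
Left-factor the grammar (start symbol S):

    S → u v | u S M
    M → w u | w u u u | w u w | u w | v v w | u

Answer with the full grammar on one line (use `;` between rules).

S → u S'; M → v v w | w u M' | u M''; S' → v | S M; M' → ε | u u | w; M'' → w | ε

S has alternatives sharing prefix 'u': factor to S → u S' with S' → v | S M.
M has alternatives sharing prefix 'w u': factor to M → w u M' with M' → ε | u u | w.
M has alternatives sharing prefix 'u': factor to M → u M'' with M'' → w | ε.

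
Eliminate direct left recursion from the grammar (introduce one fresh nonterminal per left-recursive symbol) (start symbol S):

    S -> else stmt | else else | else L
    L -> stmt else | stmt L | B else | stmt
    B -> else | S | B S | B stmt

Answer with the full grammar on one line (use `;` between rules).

Left recursion appears on B.
For B: α = {S, stmt}, β = {else, S}. Rewrite as B → β B' and B' → α B' | ε.

S -> else stmt | else else | else L; L -> stmt else | stmt L | B else | stmt; B -> else B' | S B'; B' -> S B' | stmt B' | ε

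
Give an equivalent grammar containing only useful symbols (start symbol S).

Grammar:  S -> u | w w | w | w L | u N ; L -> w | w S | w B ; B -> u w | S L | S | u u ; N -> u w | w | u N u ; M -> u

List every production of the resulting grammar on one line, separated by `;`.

S -> u | w w | w | w L | u N; L -> w | w S | w B; B -> u w | S L | S | u u; N -> u w | w | u N u

Generating nonterminals: {B, L, M, N, S}.
Reachable from S after that: {B, L, N, S}.
Removed useless symbols: {M} and every production mentioning them.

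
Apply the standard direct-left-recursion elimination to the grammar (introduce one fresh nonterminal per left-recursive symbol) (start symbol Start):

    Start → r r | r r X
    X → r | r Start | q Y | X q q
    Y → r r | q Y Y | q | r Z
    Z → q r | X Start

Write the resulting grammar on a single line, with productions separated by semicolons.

Directly left-recursive nonterminal: X.
For X: α = {q q}, β = {r, r Start, q Y}. Rewrite as X → β X1 and X1 → α X1 | ε.

Start → r r | r r X; X → r X1 | r Start X1 | q Y X1; Y → r r | q Y Y | q | r Z; Z → q r | X Start; X1 → q q X1 | ε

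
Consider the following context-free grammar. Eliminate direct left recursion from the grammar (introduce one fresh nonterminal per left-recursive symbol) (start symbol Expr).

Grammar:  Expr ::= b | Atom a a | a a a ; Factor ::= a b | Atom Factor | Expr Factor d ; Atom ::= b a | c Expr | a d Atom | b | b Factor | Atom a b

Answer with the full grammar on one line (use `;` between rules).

Left recursion appears on Atom.
For Atom: α = {a b}, β = {b a, c Expr, a d Atom, b, b Factor}. Rewrite as Atom → β Atom1 and Atom1 → α Atom1 | ε.

Expr ::= b | Atom a a | a a a; Factor ::= a b | Atom Factor | Expr Factor d; Atom ::= b a Atom1 | c Expr Atom1 | a d Atom Atom1 | b Atom1 | b Factor Atom1; Atom1 ::= a b Atom1 | ε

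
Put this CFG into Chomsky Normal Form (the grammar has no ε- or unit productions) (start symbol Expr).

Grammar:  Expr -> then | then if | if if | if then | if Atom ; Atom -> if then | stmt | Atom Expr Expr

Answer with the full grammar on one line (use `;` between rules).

Introduce a nonterminal for each terminal appearing in a rule of length ≥ 2: X1 → then, X2 → if.
Binarize each right-hand side of length ≥ 3 by chaining fresh nonterminals (Y1, Y2, …): affected rules were Atom → Atom Expr Expr.

Expr -> then | X1 X2 | X2 X2 | X2 X1 | X2 Atom; Atom -> X2 X1 | stmt | Atom Y1; X1 -> then; X2 -> if; Y1 -> Expr Expr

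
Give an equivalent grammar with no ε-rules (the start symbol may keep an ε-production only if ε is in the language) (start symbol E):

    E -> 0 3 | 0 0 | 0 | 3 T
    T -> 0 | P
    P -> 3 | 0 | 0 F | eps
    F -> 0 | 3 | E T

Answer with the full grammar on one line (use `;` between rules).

Nullable nonterminals: {P, T}.
ε ∉ L(G), so no ε-production is kept.
For each production, add variants omitting each subset of nullable occurrences: E → 3 T gives 3 T | 3. F → E T gives E T | E.

E -> 0 3 | 0 0 | 0 | 3 T | 3; T -> 0 | P; P -> 3 | 0 | 0 F; F -> 0 | 3 | E T | E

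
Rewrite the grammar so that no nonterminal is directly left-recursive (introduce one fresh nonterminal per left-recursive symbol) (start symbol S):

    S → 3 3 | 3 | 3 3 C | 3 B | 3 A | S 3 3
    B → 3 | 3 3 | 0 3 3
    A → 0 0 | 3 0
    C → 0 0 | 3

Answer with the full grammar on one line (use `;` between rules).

S → 3 3 S' | 3 S' | 3 3 C S' | 3 B S' | 3 A S'; B → 3 | 3 3 | 0 3 3; A → 0 0 | 3 0; C → 0 0 | 3; S' → 3 3 S' | eps

Left recursion appears on S.
For S: α = {3 3}, β = {3 3, 3, 3 3 C, 3 B, 3 A}. Rewrite as S → β S' and S' → α S' | ε.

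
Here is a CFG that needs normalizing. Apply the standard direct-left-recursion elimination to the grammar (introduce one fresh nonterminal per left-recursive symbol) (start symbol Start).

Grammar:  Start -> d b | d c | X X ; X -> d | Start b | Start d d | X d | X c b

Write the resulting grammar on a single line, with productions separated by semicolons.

Start -> d b | d c | X X; X -> d X1 | Start b X1 | Start d d X1; X1 -> d X1 | c b X1 | eps

Left recursion appears on X.
For X: α = {d, c b}, β = {d, Start b, Start d d}. Rewrite as X → β X1 and X1 → α X1 | ε.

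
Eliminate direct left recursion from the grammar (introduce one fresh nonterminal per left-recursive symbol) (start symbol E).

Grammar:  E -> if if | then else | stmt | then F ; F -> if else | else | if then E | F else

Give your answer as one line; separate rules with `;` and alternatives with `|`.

Directly left-recursive nonterminal: F.
For F: α = {else}, β = {if else, else, if then E}. Rewrite as F → β F' and F' → α F' | ε.

E -> if if | then else | stmt | then F; F -> if else F' | else F' | if then E F'; F' -> else F' | eps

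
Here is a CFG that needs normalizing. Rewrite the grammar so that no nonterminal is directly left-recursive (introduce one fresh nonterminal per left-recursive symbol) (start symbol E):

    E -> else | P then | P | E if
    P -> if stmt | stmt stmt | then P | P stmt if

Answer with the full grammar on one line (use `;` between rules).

E, P are directly left-recursive.
For E: α = {if}, β = {else, P then, P}. Rewrite as E → β E' and E' → α E' | ε.
For P: α = {stmt if}, β = {if stmt, stmt stmt, then P}. Rewrite as P → β P' and P' → α P' | ε.

E -> else E' | P then E' | P E'; P -> if stmt P' | stmt stmt P' | then P P'; E' -> if E' | ε; P' -> stmt if P' | ε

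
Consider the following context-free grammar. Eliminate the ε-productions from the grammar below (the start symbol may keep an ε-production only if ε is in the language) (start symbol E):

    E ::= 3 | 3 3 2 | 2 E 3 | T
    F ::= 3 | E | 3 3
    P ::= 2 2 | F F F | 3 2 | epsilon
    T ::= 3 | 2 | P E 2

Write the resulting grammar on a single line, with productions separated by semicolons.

E ::= 3 | 3 3 2 | 2 E 3 | T; F ::= 3 | E | 3 3; P ::= 2 2 | F F F | 3 2; T ::= 3 | 2 | P E 2 | E 2

Nullable set = {P}.
ε ∉ L(G), so no ε-production is kept.
For each production, add variants omitting each subset of nullable occurrences: T → P E 2 gives P E 2 | E 2.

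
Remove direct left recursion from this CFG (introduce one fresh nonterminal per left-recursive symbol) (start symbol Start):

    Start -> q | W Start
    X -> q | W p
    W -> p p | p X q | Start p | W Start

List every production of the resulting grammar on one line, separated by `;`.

Left recursion appears on W.
For W: α = {Start}, β = {p p, p X q, Start p}. Rewrite as W → β W1 and W1 → α W1 | ε.

Start -> q | W Start; X -> q | W p; W -> p p W1 | p X q W1 | Start p W1; W1 -> Start W1 | eps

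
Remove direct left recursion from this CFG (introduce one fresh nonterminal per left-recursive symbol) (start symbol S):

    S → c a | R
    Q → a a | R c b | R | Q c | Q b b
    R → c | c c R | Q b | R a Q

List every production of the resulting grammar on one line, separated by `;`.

Directly left-recursive nonterminals: Q, R.
For Q: α = {c, b b}, β = {a a, R c b, R}. Rewrite as Q → β Q' and Q' → α Q' | ε.
For R: α = {a Q}, β = {c, c c R, Q b}. Rewrite as R → β R' and R' → α R' | ε.

S → c a | R; Q → a a Q' | R c b Q' | R Q'; R → c R' | c c R R' | Q b R'; Q' → c Q' | b b Q' | ε; R' → a Q R' | ε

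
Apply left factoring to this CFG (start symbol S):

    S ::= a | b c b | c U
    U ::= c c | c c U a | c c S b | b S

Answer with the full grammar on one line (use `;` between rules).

S ::= a | b c b | c U; U ::= b S | c c U'; U' ::= epsilon | U a | S b

U has alternatives sharing prefix 'c c': factor to U → c c U' with U' → ε | U a | S b.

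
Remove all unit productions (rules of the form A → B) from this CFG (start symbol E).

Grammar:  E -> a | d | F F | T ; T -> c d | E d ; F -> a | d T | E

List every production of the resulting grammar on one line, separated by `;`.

Unit pairs: E ⇒* {T}; F ⇒* {E, T}.
For every A with A ⇒* B via unit rules, add B's non-unit alternatives to A; then delete every rule of the form X → Y.

E -> a | d | F F | c d | E d; T -> c d | E d; F -> a | d | F F | d T | c d | E d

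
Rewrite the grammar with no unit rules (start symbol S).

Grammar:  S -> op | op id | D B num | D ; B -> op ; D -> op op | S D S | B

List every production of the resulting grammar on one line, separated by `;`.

Unit pairs: D ⇒* {B}; S ⇒* {B, D}.
For each unit pair (A, B), copy every non-unit production of B to A, then drop all unit productions.

S -> op | op op | S D S | op id | D B num; B -> op; D -> op | op op | S D S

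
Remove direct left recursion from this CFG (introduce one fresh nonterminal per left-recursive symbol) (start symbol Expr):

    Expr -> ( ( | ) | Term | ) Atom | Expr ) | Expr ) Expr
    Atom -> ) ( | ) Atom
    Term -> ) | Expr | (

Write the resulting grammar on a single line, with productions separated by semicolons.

Expr -> ( ( Expr1 | ) Expr1 | Term Expr1 | ) Atom Expr1; Atom -> ) ( | ) Atom; Term -> ) | Expr | (; Expr1 -> ) Expr1 | ) Expr Expr1 | ε

Directly left-recursive nonterminal: Expr.
For Expr: α = {), ) Expr}, β = {( (, ), Term, ) Atom}. Rewrite as Expr → β Expr1 and Expr1 → α Expr1 | ε.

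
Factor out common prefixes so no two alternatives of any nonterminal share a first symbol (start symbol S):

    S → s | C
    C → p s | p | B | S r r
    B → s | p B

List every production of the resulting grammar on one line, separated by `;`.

S → s | C; C → B | S r r | p C'; B → s | p B; C' → s | ε

C has alternatives sharing prefix 'p': factor to C → p C' with C' → s | ε.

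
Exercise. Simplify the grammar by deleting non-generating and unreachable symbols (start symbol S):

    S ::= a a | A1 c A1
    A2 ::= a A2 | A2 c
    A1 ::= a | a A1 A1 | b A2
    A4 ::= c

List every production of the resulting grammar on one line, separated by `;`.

S ::= a a | A1 c A1; A1 ::= a | a A1 A1

Generating nonterminals: {A1, A4, S}.
Reachable from S after that: {A1, S}.
Removed useless symbols: {A2, A4} and every production mentioning them.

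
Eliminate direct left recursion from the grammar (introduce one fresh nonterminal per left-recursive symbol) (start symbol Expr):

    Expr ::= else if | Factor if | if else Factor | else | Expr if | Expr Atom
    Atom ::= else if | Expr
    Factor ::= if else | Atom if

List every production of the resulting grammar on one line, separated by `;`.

Expr ::= else if Expr1 | Factor if Expr1 | if else Factor Expr1 | else Expr1; Atom ::= else if | Expr; Factor ::= if else | Atom if; Expr1 ::= if Expr1 | Atom Expr1 | ε

Directly left-recursive nonterminal: Expr.
For Expr: α = {if, Atom}, β = {else if, Factor if, if else Factor, else}. Rewrite as Expr → β Expr1 and Expr1 → α Expr1 | ε.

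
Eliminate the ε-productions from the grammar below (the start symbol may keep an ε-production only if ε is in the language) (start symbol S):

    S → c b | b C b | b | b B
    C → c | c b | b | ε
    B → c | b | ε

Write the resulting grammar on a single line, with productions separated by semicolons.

Nullable nonterminals: {B, C}.
ε ∉ L(G), so no ε-production is kept.
For each production, add variants omitting each subset of nullable occurrences: S → b C b gives b C b | b b.

S → c b | b C b | b b | b | b B; C → c | c b | b; B → c | b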